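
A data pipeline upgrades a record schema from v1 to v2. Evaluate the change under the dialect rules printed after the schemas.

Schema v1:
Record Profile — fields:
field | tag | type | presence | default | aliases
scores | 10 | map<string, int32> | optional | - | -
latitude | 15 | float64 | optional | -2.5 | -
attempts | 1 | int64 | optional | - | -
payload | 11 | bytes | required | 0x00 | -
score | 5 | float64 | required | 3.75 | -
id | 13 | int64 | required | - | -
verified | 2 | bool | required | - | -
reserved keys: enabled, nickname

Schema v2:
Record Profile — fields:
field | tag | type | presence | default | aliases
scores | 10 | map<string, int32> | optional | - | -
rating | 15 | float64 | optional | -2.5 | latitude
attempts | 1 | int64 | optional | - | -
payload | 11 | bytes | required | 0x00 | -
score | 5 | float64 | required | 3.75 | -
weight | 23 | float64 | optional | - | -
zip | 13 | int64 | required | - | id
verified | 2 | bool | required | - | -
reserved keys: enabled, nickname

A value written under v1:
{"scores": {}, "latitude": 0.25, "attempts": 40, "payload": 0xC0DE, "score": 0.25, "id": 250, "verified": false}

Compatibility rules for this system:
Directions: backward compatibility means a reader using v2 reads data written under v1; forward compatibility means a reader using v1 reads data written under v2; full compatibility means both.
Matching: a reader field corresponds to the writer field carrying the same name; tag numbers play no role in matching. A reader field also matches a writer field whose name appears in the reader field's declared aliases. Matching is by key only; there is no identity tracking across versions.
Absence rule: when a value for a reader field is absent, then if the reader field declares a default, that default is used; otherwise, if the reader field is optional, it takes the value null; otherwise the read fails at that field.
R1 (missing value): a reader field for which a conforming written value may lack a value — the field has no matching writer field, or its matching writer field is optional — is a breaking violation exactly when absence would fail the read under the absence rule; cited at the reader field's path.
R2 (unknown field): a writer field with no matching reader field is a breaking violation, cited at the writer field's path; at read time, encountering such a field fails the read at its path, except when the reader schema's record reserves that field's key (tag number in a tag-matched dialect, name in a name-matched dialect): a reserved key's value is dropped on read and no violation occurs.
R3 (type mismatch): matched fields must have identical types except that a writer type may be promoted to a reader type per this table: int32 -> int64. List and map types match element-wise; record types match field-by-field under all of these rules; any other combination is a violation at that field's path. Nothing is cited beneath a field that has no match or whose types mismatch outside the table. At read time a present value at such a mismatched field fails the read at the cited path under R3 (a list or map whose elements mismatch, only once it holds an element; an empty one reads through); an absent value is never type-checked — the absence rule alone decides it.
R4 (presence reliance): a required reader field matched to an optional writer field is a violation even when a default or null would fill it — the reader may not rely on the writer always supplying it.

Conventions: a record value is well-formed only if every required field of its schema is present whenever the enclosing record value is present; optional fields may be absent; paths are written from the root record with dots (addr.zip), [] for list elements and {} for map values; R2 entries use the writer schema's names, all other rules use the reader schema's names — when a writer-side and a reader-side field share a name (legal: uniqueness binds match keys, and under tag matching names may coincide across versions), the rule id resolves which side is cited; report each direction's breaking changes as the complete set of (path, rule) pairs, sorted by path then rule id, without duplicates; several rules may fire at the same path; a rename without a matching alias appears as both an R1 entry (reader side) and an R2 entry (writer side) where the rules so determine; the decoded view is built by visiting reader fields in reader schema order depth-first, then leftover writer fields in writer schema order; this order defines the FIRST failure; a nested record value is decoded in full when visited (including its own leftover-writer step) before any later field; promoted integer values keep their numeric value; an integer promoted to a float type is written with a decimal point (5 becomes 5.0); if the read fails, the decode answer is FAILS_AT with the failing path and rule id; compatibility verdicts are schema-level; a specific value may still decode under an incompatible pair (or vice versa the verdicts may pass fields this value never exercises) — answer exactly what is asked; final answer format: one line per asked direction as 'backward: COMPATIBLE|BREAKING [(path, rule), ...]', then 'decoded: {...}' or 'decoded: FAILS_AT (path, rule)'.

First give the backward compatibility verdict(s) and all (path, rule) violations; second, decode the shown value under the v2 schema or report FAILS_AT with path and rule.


the writer's type comes first in each Profile pair
backward for Profile (reader v2, writer v1):
  map<string, int32> -> map<string, int32>, writer optional: scores aligns to scores
  float64 -> float64, writer optional: rating aligns to latitude
  int64 -> int64, writer optional: attempts aligns to attempts
  bytes -> bytes, writer required: payload aligns to payload
  float64 -> float64, writer required: score aligns to score
  weight has no writer counterpart
  int64 -> int64, writer required: zip aligns to id
  bool -> bool, writer required: verified aligns to verified
  => no violations; backward on Profile: COMPATIBLE
decode (reader v2):
  scores := {}
  rating := 0.25 (from writer latitude)
  attempts := 40
  payload := 0xC0DE
  score := 0.25
  weight := null (absent, optional -> null)
  zip := 250 (from writer id)
  verified := false
  => decoded: {"scores": {}, "rating": 0.25, "attempts": 40, "payload": 0xC0DE, "score": 0.25, "weight": null, "zip": 250, "verified": false}

backward: COMPATIBLE []; decoded: {"scores": {}, "rating": 0.25, "attempts": 40, "payload": 0xC0DE, "score": 0.25, "weight": null, "zip": 250, "verified": false}


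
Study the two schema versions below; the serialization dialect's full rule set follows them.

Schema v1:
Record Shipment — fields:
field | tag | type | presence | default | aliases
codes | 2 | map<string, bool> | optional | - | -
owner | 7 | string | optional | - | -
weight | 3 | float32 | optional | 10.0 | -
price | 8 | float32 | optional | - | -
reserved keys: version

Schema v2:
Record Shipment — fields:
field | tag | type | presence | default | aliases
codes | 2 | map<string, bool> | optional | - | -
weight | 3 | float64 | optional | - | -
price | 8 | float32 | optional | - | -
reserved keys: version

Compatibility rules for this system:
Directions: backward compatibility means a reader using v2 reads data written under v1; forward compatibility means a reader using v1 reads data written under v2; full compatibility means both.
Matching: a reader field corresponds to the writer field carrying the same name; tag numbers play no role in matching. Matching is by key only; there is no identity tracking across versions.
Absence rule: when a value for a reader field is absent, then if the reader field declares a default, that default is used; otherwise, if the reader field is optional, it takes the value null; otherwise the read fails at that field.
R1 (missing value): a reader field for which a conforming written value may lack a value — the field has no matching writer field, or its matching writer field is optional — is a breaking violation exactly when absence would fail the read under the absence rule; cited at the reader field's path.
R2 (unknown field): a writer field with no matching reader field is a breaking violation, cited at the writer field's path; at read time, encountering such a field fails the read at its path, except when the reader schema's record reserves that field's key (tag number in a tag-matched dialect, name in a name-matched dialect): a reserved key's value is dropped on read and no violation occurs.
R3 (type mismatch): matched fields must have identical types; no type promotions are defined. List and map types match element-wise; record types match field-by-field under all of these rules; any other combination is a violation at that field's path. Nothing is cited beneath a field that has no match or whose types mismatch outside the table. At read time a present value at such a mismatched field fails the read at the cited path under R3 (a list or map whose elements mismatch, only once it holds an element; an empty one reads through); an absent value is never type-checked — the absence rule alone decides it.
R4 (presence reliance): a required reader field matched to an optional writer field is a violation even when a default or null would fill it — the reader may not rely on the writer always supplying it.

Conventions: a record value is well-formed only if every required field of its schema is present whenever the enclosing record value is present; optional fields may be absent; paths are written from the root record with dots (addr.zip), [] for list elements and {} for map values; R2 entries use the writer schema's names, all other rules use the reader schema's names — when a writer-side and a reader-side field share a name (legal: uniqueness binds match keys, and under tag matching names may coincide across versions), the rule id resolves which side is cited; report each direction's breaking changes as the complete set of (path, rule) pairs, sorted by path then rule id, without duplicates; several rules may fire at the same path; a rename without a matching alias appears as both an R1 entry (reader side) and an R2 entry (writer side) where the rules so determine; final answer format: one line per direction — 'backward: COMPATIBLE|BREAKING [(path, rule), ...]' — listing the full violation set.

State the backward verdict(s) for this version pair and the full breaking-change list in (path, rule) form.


the writer's type comes first in each Shipment pair
backward analysis of Shipment with v2 as reader and v1 as writer:
  writer optional, map<string, bool> -> map<string, bool>: reader codes maps from writer codes
  writer optional, float32 -> float64: reader weight maps from writer weight
  writer optional, float32 -> float32: reader price maps from writer price
  owner (writer side), unknown to reader
  rule R2 violated at owner
  rule R3 violated at weight
  backward on Shipment therefore BREAKING (2)

backward: BREAKING [(owner, R2), (weight, R3)]


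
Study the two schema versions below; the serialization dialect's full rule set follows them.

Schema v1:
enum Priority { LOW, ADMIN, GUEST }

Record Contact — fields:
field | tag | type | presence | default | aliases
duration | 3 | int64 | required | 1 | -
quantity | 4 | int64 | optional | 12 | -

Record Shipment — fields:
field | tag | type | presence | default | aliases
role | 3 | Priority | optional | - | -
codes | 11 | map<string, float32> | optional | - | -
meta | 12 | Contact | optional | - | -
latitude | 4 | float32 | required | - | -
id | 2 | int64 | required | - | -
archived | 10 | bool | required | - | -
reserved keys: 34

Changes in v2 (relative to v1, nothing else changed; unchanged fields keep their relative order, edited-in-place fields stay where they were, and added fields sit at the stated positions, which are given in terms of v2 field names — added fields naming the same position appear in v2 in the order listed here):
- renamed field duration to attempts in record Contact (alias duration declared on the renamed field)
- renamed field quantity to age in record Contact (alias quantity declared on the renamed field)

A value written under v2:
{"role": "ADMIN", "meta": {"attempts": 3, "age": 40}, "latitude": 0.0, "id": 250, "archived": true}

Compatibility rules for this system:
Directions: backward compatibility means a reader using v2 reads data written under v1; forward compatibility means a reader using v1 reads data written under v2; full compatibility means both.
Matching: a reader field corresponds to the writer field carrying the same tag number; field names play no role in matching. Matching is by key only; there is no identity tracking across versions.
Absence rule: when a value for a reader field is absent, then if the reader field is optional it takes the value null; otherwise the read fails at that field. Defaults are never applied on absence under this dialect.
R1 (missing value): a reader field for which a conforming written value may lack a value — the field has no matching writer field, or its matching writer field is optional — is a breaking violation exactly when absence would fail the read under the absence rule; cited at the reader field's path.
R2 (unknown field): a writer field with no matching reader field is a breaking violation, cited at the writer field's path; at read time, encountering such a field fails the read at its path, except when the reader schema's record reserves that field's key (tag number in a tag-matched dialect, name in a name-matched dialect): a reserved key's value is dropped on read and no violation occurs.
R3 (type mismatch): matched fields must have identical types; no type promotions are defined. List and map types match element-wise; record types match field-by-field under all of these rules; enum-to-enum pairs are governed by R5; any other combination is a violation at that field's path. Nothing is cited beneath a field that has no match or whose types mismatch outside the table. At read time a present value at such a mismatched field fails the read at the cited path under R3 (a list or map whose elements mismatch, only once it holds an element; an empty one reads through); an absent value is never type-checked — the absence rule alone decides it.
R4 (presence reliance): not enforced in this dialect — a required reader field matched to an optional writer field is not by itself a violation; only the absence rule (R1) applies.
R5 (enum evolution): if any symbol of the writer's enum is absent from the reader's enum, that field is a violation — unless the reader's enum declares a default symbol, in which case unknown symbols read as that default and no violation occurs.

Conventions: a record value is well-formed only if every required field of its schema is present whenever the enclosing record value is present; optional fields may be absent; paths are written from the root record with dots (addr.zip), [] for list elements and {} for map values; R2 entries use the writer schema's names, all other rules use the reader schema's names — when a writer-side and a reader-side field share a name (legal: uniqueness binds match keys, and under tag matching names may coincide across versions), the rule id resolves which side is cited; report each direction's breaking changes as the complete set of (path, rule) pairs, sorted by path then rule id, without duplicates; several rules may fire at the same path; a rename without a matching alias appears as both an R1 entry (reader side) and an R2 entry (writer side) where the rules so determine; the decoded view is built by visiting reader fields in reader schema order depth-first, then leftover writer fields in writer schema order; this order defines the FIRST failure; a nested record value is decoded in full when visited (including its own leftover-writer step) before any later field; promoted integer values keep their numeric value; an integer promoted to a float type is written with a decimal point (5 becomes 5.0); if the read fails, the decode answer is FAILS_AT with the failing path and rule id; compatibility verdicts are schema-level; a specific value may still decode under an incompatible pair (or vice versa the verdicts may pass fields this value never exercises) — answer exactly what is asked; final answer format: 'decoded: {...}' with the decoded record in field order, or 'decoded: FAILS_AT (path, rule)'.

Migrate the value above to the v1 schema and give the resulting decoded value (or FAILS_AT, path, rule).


each type pair in Shipment: writer, then reader
decoding the Shipment value with the v1 reader:
  role := "ADMIN"
  codes := null (not supplied -> null)
  meta.duration := 3 (from writer attempts)
  meta.quantity := 40 (from writer age)
  latitude := 0.0
  id := 250
  archived := true
  => decoded: {"role": "ADMIN", "codes": null, "meta": {"duration": 3, "quantity": 40}, "latitude": 0.0, "id": 250, "archived": true}
ruling out the remaining Shipment differences:
  renamed field duration to attempts in record Contact (alias duration declared on the renamed field) -> no rule fires on it and the decoded Shipment view is identical with or without it
  renamed field quantity to age in record Contact (alias quantity declared on the renamed field) -> no rule fires on it and the decoded Shipment view is identical with or without it

decoded: {"role": "ADMIN", "codes": null, "meta": {"duration": 3, "quantity": 40}, "latitude": 0.0, "id": 250, "archived": true}


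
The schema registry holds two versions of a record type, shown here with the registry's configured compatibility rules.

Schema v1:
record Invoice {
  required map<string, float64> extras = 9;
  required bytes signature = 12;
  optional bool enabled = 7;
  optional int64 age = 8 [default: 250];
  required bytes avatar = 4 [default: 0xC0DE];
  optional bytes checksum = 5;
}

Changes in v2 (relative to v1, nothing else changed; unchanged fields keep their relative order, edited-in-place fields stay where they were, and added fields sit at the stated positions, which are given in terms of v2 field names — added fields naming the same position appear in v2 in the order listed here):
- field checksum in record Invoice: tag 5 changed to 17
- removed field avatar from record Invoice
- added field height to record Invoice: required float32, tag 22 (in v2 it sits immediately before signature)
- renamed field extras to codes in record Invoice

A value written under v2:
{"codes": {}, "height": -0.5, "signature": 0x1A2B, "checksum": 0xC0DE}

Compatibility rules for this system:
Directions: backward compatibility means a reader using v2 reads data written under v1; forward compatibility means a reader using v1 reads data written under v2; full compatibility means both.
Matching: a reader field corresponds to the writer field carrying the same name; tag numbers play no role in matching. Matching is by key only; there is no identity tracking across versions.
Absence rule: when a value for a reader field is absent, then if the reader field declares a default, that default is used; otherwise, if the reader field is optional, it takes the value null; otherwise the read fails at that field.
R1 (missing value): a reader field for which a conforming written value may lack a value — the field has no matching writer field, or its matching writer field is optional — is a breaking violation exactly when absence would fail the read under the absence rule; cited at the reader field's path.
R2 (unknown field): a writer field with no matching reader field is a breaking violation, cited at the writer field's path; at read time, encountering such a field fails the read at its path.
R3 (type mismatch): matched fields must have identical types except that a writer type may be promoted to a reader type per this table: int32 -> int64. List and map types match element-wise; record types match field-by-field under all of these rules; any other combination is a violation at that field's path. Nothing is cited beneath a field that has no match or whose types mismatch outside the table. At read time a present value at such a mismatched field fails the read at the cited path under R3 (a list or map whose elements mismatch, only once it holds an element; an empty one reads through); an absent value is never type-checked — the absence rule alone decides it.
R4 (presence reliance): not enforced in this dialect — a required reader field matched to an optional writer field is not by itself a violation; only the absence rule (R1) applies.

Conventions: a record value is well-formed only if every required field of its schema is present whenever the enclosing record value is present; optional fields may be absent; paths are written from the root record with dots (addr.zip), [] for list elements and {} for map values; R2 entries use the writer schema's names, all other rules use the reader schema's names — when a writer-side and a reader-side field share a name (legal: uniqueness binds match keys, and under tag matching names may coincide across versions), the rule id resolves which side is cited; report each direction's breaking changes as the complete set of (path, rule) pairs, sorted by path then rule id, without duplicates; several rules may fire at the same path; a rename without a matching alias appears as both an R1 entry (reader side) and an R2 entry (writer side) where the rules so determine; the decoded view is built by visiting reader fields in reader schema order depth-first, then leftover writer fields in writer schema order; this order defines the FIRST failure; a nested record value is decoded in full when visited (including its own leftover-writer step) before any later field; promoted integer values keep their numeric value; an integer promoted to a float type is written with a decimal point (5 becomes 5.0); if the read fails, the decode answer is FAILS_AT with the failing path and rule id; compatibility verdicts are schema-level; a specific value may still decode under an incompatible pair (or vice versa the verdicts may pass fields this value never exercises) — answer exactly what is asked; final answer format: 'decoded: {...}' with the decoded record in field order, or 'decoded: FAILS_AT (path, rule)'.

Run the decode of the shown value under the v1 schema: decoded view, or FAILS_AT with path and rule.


each type pair in Invoice: writer, then reader
decode (reader v1):
  read fails at extras under R1 (no fill)
  => FAILS_AT (extras, R1)
the other Invoice changes do not affect what is asked:
  field checksum in record Invoice: tag 5 changed to 17 -> no rule fires on it and the decoded Invoice view is identical with or without it
  removed field avatar from record Invoice -> shifts the Invoice verdicts, not this decode
  added field height to record Invoice: required float32, tag 22 (in v2 it sits immediately before signature) -> shifts the Invoice verdicts, not this decode

decoded: FAILS_AT (extras, R1)


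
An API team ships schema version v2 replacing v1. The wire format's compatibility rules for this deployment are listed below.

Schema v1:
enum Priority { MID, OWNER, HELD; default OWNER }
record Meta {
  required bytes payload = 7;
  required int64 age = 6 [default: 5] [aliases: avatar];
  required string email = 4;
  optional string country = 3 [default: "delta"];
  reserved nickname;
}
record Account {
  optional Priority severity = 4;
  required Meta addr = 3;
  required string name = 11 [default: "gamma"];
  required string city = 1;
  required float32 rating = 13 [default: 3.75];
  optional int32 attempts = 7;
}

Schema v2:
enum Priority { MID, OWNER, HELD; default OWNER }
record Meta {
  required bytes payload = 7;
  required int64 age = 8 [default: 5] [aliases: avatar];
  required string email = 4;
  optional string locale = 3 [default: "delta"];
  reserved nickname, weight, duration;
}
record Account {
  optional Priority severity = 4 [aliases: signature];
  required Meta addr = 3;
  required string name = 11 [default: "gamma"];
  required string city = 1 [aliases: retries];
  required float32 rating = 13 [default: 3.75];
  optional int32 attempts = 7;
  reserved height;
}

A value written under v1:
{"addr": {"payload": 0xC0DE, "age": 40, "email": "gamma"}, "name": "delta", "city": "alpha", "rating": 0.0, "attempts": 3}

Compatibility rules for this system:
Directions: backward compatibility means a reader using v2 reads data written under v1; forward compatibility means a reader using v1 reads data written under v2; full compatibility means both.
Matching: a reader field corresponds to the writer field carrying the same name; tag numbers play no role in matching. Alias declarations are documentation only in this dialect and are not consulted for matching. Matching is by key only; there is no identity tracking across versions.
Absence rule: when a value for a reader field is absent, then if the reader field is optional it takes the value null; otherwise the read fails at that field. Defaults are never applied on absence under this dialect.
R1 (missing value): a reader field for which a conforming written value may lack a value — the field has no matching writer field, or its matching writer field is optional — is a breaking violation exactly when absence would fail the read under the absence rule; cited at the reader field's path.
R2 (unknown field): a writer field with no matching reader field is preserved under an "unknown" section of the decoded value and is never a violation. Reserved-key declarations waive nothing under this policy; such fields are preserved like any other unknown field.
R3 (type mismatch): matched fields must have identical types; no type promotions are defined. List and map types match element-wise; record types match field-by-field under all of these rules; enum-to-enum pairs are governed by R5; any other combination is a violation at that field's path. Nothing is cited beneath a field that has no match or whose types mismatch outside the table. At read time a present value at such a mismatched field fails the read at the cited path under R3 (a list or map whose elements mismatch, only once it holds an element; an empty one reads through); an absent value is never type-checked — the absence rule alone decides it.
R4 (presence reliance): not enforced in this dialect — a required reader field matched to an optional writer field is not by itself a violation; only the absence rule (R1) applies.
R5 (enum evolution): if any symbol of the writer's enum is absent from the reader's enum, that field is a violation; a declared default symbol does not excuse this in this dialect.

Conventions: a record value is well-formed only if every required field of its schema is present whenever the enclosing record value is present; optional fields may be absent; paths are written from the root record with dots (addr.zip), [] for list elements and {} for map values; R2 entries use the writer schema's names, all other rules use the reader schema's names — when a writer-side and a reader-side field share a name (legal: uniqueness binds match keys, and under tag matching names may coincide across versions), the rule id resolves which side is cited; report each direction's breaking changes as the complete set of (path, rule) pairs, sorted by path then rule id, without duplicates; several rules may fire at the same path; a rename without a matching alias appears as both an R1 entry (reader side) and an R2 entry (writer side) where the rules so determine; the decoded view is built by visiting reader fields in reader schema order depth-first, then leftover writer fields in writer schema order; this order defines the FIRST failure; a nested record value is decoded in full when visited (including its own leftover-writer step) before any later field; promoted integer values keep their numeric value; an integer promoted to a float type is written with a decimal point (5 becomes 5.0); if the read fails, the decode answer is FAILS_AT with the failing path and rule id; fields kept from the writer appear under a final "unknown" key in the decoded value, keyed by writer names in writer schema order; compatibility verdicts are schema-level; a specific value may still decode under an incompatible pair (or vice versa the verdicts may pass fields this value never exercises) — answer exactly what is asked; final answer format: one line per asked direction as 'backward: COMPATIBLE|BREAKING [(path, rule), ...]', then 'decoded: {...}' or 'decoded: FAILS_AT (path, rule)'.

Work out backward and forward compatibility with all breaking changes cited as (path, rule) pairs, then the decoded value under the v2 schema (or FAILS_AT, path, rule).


backward: COMPATIBLE []; forward: COMPATIBLE []; decoded: {"severity": null, "addr": {"payload": 0xC0DE, "age": 40, "email": "gamma", "locale": null}, "name": "delta", "city": "alpha", "rating": 0.0, "attempts": 3}

arrows below run writer -> reader for Account
backward analysis of Account with v2 as reader and v1 as writer:
  severity <- severity (Priority -> Priority, writer optional)
  addr <- addr (Meta -> Meta, writer required)
  name <- name (string -> string, writer required)
  city <- city (string -> string, writer required)
  rating <- rating (float32 -> float32, writer required)
  attempts <- attempts (int32 -> int32, writer optional)
  addr.payload <- addr.payload (bytes -> bytes, writer required)
  addr.age <- addr.age (int64 -> int64, writer required)
  addr.email <- addr.email (string -> string, writer required)
  no writer field matches reader addr.locale
  leftover writer field: addr.country
  => backward: COMPATIBLE
forward analysis of Account with v1 as reader and v2 as writer:
  severity <- severity (Priority -> Priority, writer optional)
  addr <- addr (Meta -> Meta, writer required)
  name <- name (string -> string, writer required)
  city <- city (string -> string, writer required)
  rating <- rating (float32 -> float32, writer required)
  attempts <- attempts (int32 -> int32, writer optional)
  addr.payload <- addr.payload (bytes -> bytes, writer required)
  addr.age <- addr.age (int64 -> int64, writer required)
  addr.email <- addr.email (string -> string, writer required)
  no writer field matches reader addr.country
  leftover writer field: addr.locale
  => forward: COMPATIBLE
migrating the Account value to v2:
  severity := null (absent, optional -> null)
  addr.payload := 0xC0DE
  addr.age := 40
  addr.email := "gamma"
  addr.locale := null (absent, optional -> null)
  name := "delta"
  city := "alpha"
  rating := 0.0
  attempts := 3
  => decoded: {"severity": null, "addr": {"payload": 0xC0DE, "age": 40, "email": "gamma", "locale": null}, "name": "delta", "city": "alpha", "rating": 0.0, "attempts": 3}


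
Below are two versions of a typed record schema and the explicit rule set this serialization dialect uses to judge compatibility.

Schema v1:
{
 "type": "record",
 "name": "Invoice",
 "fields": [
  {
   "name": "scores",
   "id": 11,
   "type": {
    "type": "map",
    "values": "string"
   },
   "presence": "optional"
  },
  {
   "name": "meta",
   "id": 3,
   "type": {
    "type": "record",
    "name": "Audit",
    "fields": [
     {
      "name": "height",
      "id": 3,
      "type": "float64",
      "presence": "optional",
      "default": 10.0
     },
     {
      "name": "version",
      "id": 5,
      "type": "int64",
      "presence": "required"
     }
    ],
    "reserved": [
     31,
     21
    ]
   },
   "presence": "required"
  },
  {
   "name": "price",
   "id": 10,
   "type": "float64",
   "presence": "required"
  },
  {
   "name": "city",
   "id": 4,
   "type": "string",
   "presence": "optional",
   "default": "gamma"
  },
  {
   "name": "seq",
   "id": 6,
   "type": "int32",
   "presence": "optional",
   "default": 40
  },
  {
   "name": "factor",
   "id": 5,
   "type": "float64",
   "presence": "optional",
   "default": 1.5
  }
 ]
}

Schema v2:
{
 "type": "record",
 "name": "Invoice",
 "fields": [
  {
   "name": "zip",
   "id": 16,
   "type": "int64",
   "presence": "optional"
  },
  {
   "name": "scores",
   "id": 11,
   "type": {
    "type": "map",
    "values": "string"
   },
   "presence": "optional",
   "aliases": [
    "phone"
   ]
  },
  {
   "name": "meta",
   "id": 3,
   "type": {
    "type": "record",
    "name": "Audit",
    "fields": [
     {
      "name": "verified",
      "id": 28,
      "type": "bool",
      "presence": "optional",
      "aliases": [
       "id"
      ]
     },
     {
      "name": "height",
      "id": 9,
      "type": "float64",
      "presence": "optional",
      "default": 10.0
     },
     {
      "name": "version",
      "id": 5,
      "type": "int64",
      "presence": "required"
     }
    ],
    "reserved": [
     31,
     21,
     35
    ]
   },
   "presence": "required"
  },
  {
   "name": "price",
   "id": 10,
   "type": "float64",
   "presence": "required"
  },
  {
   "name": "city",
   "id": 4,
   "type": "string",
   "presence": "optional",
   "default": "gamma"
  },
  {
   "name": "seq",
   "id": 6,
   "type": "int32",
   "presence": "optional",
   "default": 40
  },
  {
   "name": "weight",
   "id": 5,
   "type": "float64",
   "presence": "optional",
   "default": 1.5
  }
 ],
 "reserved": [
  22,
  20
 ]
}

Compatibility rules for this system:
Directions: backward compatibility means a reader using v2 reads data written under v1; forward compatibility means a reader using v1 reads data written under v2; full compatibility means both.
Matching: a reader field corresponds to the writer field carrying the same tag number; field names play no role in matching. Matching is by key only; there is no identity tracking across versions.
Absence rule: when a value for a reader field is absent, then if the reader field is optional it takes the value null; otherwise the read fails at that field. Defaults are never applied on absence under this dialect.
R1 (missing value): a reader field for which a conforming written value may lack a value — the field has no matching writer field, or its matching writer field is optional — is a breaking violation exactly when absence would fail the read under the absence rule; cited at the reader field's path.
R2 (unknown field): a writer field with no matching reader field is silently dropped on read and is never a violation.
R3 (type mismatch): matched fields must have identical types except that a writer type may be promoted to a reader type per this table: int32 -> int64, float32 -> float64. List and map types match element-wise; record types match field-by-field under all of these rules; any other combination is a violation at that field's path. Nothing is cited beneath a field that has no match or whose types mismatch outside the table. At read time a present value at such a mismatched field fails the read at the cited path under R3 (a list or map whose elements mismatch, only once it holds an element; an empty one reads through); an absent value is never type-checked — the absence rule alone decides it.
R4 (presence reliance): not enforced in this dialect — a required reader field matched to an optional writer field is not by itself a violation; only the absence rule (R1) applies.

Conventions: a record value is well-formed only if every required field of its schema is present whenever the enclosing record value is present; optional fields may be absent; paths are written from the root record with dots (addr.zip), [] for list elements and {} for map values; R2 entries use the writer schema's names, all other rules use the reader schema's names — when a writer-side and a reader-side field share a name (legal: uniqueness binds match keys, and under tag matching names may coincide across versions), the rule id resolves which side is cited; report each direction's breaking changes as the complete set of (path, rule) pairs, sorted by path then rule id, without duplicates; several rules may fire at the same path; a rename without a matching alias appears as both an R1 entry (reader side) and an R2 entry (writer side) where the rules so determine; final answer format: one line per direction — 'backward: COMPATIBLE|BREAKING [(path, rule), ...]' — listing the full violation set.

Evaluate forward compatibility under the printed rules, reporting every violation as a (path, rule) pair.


forward: COMPATIBLE []

each type pair in Invoice: writer, then reader
forward pass over Invoice, reader schema v1, writer schema v2:
  scores: map<string, string> -> map<string, string>, writer optional; from scores
  meta: Audit -> Audit, writer required; from meta
  price: float64 -> float64, writer required; from price
  city: string -> string, writer optional; from city
  seq: int32 -> int32, writer optional; from seq
  factor: float64 -> float64, writer optional; from weight
  leftover writer field: zip
  no writer field matches reader meta.height
  meta.version: int64 -> int64, writer required; from meta.version
  leftover writer field: meta.verified
  leftover writer field: meta.height
  => no violations; forward on Invoice: COMPATIBLE
the other Invoice changes do not affect what is asked:
  field height in record Audit: tag 3 changed to 9 -> fires no rule on Invoice, leaving the asked answer as it is
  added field zip to record Invoice: optional int64, tag 16 (in v2 it sits immediately before scores) -> fires no rule on Invoice, leaving the asked answer as it is
  added field verified to record Audit: optional bool, tag 28 (in v2 it sits immediately before height) -> fires no rule on Invoice, leaving the asked answer as it is
  renamed field factor to weight in record Invoice -> fires no rule on Invoice, leaving the asked answer as it is


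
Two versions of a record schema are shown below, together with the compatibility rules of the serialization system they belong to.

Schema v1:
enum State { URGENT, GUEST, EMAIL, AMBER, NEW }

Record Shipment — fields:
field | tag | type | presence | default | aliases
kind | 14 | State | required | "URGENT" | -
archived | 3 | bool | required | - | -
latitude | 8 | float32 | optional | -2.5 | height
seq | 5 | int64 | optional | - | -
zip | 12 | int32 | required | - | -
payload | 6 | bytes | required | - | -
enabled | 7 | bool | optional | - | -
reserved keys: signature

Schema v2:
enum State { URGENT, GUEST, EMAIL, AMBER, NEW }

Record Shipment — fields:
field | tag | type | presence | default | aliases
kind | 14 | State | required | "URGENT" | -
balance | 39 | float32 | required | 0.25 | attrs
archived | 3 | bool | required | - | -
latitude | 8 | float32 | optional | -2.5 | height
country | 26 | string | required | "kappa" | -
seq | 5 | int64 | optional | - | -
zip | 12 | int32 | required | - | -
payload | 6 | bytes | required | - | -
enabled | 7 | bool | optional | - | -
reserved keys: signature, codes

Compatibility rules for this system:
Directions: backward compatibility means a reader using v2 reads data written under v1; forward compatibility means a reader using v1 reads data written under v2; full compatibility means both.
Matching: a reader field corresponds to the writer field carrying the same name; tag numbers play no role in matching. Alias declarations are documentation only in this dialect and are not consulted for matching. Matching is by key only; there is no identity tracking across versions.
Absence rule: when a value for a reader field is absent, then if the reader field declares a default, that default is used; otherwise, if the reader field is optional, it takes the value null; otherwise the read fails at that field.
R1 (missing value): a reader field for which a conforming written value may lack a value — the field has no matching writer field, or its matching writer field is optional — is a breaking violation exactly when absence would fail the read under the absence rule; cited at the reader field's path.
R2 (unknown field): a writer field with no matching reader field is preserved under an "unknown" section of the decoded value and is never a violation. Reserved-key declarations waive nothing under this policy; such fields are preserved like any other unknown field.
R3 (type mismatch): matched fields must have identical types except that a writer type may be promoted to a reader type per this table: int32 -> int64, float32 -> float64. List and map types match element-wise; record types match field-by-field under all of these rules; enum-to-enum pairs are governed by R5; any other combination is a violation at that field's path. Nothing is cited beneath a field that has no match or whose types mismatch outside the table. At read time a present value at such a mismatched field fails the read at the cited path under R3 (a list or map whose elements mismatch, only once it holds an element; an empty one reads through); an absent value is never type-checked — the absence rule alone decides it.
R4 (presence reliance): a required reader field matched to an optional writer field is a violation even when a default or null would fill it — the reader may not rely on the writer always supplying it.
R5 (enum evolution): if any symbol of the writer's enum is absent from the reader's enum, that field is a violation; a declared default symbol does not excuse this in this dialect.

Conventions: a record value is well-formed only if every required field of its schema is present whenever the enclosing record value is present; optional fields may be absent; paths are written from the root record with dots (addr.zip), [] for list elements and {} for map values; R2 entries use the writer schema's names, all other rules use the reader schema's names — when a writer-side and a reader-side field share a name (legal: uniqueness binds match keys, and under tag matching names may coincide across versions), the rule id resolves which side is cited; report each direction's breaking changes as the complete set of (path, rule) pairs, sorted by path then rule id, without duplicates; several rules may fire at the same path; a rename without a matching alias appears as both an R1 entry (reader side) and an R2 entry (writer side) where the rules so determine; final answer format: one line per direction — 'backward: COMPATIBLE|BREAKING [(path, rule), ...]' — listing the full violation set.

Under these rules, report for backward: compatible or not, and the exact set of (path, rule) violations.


in Shipment below, arrows point writer -> reader
backward pass over Shipment, reader schema v2, writer schema v1:
  State -> State, writer required: kind aligns to kind
  balance: no writer match
  bool -> bool, writer required: archived aligns to archived
  float32 -> float32, writer optional: latitude aligns to latitude
  country: no writer match
  int64 -> int64, writer optional: seq aligns to seq
  int32 -> int32, writer required: zip aligns to zip
  bytes -> bytes, writer required: payload aligns to payload
  bool -> bool, writer optional: enabled aligns to enabled
  => backward: COMPATIBLE
remaining Shipment differences; none change what is asked:
  added field country to record Shipment: required string, tag 26, default "kappa" (in v2 it sits immediately before seq) -> triggers nothing under Shipment's printed rules — same verdict
  added field balance to record Shipment: required float32, tag 39, default 0.25 (in v2 it sits immediately before archived) -> triggers nothing under Shipment's printed rules — same verdict

backward: COMPATIBLE []
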